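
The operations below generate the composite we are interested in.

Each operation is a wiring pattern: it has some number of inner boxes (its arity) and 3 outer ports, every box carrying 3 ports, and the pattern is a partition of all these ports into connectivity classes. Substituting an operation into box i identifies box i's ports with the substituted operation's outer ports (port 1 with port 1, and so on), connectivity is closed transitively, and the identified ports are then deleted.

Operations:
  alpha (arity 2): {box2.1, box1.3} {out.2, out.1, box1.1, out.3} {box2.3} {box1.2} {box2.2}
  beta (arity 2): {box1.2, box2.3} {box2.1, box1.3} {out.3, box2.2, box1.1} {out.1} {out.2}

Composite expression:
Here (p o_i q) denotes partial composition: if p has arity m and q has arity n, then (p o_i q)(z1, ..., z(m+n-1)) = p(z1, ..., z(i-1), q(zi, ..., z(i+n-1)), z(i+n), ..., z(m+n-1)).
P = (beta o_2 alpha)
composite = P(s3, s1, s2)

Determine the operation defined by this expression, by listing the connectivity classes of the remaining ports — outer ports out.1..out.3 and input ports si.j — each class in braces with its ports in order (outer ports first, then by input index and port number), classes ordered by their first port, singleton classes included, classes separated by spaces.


{out.1} {out.2} {out.3, s1.1, s3.1, s3.2, s3.3} {s1.2} {s1.3, s2.1} {s2.2} {s2.3}

Reachability decides: close wires over beta-identified ports.
alpha over (s1, s2) gives {out.1, out.2, out.3, s1.1} {s1.2} {s1.3, s2.1} {s2.2} {s2.3}, out.j being that stage's outer ports
beta over (s3, s1, s2) gives {out.1} {out.2} {out.3, s1.1, s3.1, s3.2, s3.3} {s1.2} {s1.3, s2.1} {s2.2} {s2.3}, out.j being that stage's outer ports


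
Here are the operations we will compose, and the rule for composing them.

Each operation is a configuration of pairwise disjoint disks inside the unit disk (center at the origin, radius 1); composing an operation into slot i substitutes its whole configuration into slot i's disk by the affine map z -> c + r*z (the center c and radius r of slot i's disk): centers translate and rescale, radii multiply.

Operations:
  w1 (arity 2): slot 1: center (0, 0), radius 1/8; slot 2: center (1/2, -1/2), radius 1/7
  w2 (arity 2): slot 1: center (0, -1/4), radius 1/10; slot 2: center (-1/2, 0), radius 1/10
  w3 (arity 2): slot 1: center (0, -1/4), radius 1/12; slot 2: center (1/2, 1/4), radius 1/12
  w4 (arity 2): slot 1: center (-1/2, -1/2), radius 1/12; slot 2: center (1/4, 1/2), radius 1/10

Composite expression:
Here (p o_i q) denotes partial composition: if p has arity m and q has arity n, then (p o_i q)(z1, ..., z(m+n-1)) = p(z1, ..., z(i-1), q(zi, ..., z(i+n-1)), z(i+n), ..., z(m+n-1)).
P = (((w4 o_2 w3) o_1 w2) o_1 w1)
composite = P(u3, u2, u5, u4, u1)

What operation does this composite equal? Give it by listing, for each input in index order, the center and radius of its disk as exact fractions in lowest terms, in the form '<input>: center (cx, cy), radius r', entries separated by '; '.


Nesting under w4 composes maps z -> c + r*z down each u-path.
u3 passes through 3 substitutions, ending at center (-1/2, -25/48), radius 1/960
u2 passes through 3 substitutions, ending at center (-119/240, -21/40), radius 1/840
u5 passes through 2 substitutions, ending at center (-13/24, -1/2), radius 1/120
u4 passes through 2 substitutions, ending at center (1/4, 19/40), radius 1/120
u1 passes through 2 substitutions, ending at center (3/10, 21/40), radius 1/120

u1: center (3/10, 21/40), radius 1/120; u2: center (-119/240, -21/40), radius 1/840; u3: center (-1/2, -25/48), radius 1/960; u4: center (1/4, 19/40), radius 1/120; u5: center (-13/24, -1/2), radius 1/120


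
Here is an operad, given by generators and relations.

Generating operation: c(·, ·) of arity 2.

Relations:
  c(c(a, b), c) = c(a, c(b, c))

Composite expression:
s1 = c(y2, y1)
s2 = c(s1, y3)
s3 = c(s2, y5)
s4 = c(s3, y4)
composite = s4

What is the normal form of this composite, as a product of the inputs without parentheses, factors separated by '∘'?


Key point: c is associative — brackets drop, the y-order remains.
c(y2, y1) reduces to y2 ∘ y1
c(c(y2, y1), y3) reduces to y2 ∘ y1 ∘ y3
c(c(c(y2, y1), y3), y5) reduces to y2 ∘ y1 ∘ y3 ∘ y5
c(c(c(c(y2, y1), y3), y5), y4) reduces to y2 ∘ y1 ∘ y3 ∘ y5 ∘ y4

y2 ∘ y1 ∘ y3 ∘ y5 ∘ y4


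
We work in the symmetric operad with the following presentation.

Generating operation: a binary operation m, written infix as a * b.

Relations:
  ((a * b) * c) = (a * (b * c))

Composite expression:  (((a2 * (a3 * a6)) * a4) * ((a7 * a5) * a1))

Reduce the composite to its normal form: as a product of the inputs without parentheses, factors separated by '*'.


a2 * a3 * a6 * a4 * a7 * a5 * a1

Associativity of m dissolves the nesting; only the a-input order survives.
(a3 * a6) collapses to a3 * a6
(a2 * (a3 * a6)) collapses to a2 * a3 * a6
((a2 * (a3 * a6)) * a4) collapses to a2 * a3 * a6 * a4
(a7 * a5) collapses to a7 * a5
((a7 * a5) * a1) collapses to a7 * a5 * a1
(((a2 * (a3 * a6)) * a4) * ((a7 * a5) * a1)) collapses to a2 * a3 * a6 * a4 * a7 * a5 * a1


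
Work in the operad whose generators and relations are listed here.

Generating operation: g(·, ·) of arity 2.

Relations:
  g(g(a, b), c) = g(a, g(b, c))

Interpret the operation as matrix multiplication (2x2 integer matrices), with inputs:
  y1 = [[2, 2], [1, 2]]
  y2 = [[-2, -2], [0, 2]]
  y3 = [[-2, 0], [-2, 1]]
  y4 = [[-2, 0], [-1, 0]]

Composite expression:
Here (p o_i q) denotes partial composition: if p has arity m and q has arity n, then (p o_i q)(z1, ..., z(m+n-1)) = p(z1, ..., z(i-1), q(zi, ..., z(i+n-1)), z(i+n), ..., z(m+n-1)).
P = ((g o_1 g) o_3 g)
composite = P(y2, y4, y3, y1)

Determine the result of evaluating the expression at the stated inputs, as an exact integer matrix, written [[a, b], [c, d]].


g(y2, y4) = [[6, 0], [-2, 0]]
g(y3, y1) = [[-4, -4], [-3, -2]]
g(g(y2, y4), g(y3, y1)) = [[-24, -24], [8, 8]]

[[-24, -24], [8, 8]]


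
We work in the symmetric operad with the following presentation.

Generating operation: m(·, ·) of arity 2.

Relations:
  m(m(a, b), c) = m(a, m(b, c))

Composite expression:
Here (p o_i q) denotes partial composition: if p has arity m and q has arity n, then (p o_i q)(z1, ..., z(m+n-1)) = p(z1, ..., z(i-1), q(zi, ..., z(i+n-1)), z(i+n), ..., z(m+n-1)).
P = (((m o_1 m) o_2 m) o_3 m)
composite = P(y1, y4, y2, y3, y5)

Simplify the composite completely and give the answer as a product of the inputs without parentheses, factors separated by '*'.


All parenthesizations of m agree; list the y-inputs left to right.
m(y2, y3) linearizes to y2 * y3
m(y4, m(y2, y3)) linearizes to y4 * y2 * y3
m(y1, m(y4, m(y2, y3))) linearizes to y1 * y4 * y2 * y3
m(m(y1, m(y4, m(y2, y3))), y5) linearizes to y1 * y4 * y2 * y3 * y5

y1 * y4 * y2 * y3 * y5


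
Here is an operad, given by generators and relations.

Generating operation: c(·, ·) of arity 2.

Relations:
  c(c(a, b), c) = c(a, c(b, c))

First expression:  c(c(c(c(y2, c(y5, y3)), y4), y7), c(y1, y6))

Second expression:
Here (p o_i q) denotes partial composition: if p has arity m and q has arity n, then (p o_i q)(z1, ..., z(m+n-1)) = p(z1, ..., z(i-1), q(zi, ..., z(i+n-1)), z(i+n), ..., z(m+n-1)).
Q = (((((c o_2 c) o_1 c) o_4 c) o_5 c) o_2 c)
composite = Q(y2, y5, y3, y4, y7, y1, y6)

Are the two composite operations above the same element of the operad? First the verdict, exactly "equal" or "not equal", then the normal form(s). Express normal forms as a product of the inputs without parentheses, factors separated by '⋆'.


equal — both sides give y2 ⋆ y5 ⋆ y3 ⋆ y4 ⋆ y7 ⋆ y1 ⋆ y6

The first expression reduces to y2 ⋆ y5 ⋆ y3 ⋆ y4 ⋆ y7 ⋆ y1 ⋆ y6
The second expression reduces to y2 ⋆ y5 ⋆ y3 ⋆ y4 ⋆ y7 ⋆ y1 ⋆ y6
Identical normal forms: equal.


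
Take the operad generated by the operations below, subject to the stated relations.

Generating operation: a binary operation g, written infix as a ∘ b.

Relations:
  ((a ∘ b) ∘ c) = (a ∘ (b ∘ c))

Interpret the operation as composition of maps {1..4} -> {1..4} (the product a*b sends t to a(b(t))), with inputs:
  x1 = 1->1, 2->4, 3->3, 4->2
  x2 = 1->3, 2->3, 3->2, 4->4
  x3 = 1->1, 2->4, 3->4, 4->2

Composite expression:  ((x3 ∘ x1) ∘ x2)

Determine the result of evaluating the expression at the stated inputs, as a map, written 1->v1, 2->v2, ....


(x3 ∘ x1) = 1->1, 2->2, 3->4, 4->4
((x3 ∘ x1) ∘ x2) = 1->4, 2->4, 3->2, 4->4

1->4, 2->4, 3->2, 4->4


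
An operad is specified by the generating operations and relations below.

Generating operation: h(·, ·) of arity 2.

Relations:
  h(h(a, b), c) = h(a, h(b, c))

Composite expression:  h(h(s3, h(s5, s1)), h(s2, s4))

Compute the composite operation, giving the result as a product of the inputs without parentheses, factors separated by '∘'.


s3 ∘ s5 ∘ s1 ∘ s2 ∘ s4

Associativity of h dissolves the nesting; only the s-input order survives.
h(s5, s1) reduces to s5 ∘ s1
h(s3, h(s5, s1)) reduces to s3 ∘ s5 ∘ s1
h(s2, s4) reduces to s2 ∘ s4
h(h(s3, h(s5, s1)), h(s2, s4)) reduces to s3 ∘ s5 ∘ s1 ∘ s2 ∘ s4


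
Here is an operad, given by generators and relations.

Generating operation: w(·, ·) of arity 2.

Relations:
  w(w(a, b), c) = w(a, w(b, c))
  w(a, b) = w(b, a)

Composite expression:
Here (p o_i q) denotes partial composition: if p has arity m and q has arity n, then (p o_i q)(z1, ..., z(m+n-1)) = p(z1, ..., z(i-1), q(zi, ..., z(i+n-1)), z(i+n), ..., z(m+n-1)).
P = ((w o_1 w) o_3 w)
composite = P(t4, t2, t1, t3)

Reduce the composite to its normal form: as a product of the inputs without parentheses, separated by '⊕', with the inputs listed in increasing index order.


Shape and order are irrelevant to w; the t-input set decides.
w(t4, t2) spells out as t4 ⊕ t2
w(t1, t3) spells out as t1 ⊕ t3
w(w(t4, t2), w(t1, t3)) spells out as t4 ⊕ t2 ⊕ t1 ⊕ t3
putting the inputs in ascending order: t1 ⊕ t2 ⊕ t3 ⊕ t4

t1 ⊕ t2 ⊕ t3 ⊕ t4


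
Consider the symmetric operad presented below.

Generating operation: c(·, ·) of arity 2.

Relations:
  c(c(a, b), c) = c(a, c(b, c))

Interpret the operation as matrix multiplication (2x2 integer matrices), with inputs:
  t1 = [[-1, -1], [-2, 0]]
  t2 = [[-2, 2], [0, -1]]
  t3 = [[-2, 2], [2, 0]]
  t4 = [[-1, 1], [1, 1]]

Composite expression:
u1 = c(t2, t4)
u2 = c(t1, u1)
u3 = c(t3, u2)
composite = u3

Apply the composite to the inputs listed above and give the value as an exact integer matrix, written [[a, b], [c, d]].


[[-10, -2], [-6, 2]]

c(t2, t4) = [[4, 0], [-1, -1]]
c(t1, c(t2, t4)) = [[-3, 1], [-8, 0]]
c(t3, c(t1, c(t2, t4))) = [[-10, -2], [-6, 2]]


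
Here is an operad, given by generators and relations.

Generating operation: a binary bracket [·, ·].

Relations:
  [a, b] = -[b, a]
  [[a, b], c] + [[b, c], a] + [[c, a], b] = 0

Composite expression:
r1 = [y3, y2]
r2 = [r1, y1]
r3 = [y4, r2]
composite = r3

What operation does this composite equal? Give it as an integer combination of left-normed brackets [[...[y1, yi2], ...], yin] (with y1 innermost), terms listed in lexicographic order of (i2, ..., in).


-[[[y1, y2], y3], y4] + [[[y1, y3], y2], y4]

In the tensor algebra, words opening y1 carry the y1-anchored form.
Composite bracket: [y4, [[y3, y2], y1]]
Each bracket splits as ab - ba, giving 8 signed words (2^3 = 8).
Words beginning with y1 determine it all:
  from y1y2y3y4, sign -1: term -[[[y1, y2], y3], y4]
  from y1y3y2y4, sign +1: term +[[[y1, y3], y2], y4]


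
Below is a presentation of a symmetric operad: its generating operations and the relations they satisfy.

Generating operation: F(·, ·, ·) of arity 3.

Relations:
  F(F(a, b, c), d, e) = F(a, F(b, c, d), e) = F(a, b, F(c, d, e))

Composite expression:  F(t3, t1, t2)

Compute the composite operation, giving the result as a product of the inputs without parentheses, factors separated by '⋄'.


t3 ⋄ t1 ⋄ t2

All parenthesizations of F agree; list the t-inputs left to right.
F(t3, t1, t2) linearizes to t3 ⋄ t1 ⋄ t2


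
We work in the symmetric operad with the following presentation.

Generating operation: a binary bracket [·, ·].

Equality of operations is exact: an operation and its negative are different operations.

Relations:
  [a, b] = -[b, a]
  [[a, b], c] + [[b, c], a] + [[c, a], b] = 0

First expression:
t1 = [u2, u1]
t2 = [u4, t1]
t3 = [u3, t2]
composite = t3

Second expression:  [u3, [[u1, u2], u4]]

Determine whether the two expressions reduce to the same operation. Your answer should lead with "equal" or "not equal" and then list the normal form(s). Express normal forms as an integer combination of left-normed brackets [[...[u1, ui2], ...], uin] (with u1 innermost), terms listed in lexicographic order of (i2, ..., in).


equal — both sides give -[[[u1, u2], u4], u3]


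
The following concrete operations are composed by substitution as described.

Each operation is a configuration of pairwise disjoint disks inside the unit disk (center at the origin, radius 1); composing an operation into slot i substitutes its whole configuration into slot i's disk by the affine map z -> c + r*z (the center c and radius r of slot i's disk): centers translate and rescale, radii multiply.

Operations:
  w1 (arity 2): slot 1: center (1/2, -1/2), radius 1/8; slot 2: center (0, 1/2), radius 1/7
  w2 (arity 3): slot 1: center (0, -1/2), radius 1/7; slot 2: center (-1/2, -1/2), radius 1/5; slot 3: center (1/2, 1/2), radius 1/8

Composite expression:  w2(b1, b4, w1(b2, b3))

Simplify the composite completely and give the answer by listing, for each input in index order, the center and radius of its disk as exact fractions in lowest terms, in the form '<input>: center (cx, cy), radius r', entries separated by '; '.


Follow each b-input down from w2: c' goes to c + r*c', radius to r*r'.
for b1, the 1-step affine chain lands on center (0, -1/2), radius 1/7
for b4, the 1-step affine chain lands on center (-1/2, -1/2), radius 1/5
for b2, the 2-step affine chain lands on center (9/16, 7/16), radius 1/64
for b3, the 2-step affine chain lands on center (1/2, 9/16), radius 1/56

b1: center (0, -1/2), radius 1/7; b2: center (9/16, 7/16), radius 1/64; b3: center (1/2, 9/16), radius 1/56; b4: center (-1/2, -1/2), radius 1/5


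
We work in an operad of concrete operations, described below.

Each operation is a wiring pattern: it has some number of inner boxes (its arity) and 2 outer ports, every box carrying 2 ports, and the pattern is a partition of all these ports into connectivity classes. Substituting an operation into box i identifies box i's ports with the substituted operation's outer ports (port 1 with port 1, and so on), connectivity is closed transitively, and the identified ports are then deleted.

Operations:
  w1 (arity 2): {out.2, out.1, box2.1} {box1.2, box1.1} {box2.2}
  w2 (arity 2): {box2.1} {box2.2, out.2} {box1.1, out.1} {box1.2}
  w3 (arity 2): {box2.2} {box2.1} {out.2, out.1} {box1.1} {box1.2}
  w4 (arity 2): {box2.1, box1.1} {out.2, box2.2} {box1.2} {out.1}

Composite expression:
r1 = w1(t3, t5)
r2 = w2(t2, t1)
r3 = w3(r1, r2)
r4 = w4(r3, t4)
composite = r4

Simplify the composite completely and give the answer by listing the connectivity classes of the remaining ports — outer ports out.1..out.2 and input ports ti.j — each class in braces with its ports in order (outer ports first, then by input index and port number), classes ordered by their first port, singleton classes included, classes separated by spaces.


Substituting into w4 glues patterns; closure does the rest.
through w1, on inputs (t3, t5): {out.1, out.2, t5.1} {t3.1, t3.2} {t5.2} (out.j = stage outer ports)
through w2, on inputs (t2, t1): {out.1, t2.1} {out.2, t1.2} {t1.1} {t2.2} (out.j = stage outer ports)
through w3, on inputs (t3, t5, t2, t1): {out.1, out.2} {t1.1} {t1.2} {t2.1} {t2.2} {t3.1, t3.2} {t5.1} {t5.2} (out.j = stage outer ports)
through w4, on inputs (t3, t5, t2, t1, t4): {out.1} {out.2, t4.2} {t1.1} {t1.2} {t2.1} {t2.2} {t3.1, t3.2} {t4.1} {t5.1} {t5.2} (out.j = stage outer ports)

{out.1} {out.2, t4.2} {t1.1} {t1.2} {t2.1} {t2.2} {t3.1, t3.2} {t4.1} {t5.1} {t5.2}


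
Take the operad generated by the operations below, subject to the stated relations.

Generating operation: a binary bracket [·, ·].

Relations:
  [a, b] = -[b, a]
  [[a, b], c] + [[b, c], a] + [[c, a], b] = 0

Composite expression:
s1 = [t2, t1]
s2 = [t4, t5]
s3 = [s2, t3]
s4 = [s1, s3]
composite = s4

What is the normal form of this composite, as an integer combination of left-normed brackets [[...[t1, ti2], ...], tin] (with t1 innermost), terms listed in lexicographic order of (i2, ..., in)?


Skip Jacobi rewriting: expand, keep t1-initial words, read off terms.
Composite bracket: [[t2, t1], [[t4, t5], t3]]
Each bracket splits as ab - ba, giving 16 signed words (2^4 = 16).
Only words starting with t1 matter:
  from t1t2t3t4t5, sign +1: term +[[[[t1, t2], t3], t4], t5]
  from t1t2t3t5t4, sign -1: term -[[[[t1, t2], t3], t5], t4]
  from t1t2t4t5t3, sign -1: term -[[[[t1, t2], t4], t5], t3]
  from t1t2t5t4t3, sign +1: term +[[[[t1, t2], t5], t4], t3]

[[[[t1, t2], t3], t4], t5] - [[[[t1, t2], t3], t5], t4] - [[[[t1, t2], t4], t5], t3] + [[[[t1, t2], t5], t4], t3]


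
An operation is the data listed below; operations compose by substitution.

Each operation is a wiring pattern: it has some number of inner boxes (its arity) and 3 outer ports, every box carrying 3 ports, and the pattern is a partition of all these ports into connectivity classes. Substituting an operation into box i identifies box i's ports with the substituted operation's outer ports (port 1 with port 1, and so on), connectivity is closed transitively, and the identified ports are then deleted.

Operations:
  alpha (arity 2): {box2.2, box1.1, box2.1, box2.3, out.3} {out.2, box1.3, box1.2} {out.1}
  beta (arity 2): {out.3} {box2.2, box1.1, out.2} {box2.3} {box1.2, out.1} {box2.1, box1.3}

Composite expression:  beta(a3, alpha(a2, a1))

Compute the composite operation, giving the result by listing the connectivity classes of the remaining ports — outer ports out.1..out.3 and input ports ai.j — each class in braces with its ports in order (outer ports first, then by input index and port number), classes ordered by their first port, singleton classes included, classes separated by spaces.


{out.1, a3.2} {out.2, a2.2, a2.3, a3.1} {out.3} {a1.1, a1.2, a1.3, a2.1} {a3.3}

Substituting into beta glues patterns; closure does the rest.
stage alpha: inputs (a2, a1), connectivity {out.1} {out.2, a2.2, a2.3} {out.3, a1.1, a1.2, a1.3, a2.1}, out.j its boundary
stage beta: inputs (a3, a2, a1), connectivity {out.1, a3.2} {out.2, a2.2, a2.3, a3.1} {out.3} {a1.1, a1.2, a1.3, a2.1} {a3.3}, out.j its boundary


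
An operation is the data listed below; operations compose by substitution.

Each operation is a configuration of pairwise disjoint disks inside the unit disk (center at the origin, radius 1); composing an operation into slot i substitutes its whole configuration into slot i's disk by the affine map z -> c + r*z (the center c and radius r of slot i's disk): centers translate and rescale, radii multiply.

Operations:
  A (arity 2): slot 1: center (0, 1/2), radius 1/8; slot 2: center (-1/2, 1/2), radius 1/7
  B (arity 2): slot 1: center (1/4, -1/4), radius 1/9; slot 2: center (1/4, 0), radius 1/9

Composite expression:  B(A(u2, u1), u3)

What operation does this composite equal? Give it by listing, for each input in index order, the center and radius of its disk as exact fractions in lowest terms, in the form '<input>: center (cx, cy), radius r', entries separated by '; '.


Only the slot chain above each u matters under B; compose those maps.
u2: after 2 affine steps, its disk has center (1/4, -7/36), radius 1/72
u1: after 2 affine steps, its disk has center (7/36, -7/36), radius 1/63
u3: after 1 affine step, its disk has center (1/4, 0), radius 1/9

u1: center (7/36, -7/36), radius 1/63; u2: center (1/4, -7/36), radius 1/72; u3: center (1/4, 0), radius 1/9


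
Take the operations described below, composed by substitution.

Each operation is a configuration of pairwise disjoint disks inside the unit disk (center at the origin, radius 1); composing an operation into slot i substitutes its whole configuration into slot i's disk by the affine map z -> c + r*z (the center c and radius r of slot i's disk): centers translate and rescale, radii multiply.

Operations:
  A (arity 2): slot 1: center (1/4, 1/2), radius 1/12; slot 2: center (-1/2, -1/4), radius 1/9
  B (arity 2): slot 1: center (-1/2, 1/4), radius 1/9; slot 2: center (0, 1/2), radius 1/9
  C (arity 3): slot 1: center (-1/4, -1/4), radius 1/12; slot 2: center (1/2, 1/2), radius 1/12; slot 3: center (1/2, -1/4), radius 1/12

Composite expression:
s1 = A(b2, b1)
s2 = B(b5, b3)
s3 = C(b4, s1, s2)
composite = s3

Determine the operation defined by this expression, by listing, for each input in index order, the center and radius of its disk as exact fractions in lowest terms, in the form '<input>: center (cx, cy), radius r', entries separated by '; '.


b1: center (11/24, 23/48), radius 1/108; b2: center (25/48, 13/24), radius 1/144; b3: center (1/2, -5/24), radius 1/108; b4: center (-1/4, -1/4), radius 1/12; b5: center (11/24, -11/48), radius 1/108

Nesting under C composes maps z -> c + r*z down each b-path.
input b4: applying the 1 nested substitution gives center (-1/4, -1/4), radius 1/12
input b2: applying the 2 nested substitutions gives center (25/48, 13/24), radius 1/144
input b1: applying the 2 nested substitutions gives center (11/24, 23/48), radius 1/108
input b5: applying the 2 nested substitutions gives center (11/24, -11/48), radius 1/108
input b3: applying the 2 nested substitutions gives center (1/2, -5/24), radius 1/108


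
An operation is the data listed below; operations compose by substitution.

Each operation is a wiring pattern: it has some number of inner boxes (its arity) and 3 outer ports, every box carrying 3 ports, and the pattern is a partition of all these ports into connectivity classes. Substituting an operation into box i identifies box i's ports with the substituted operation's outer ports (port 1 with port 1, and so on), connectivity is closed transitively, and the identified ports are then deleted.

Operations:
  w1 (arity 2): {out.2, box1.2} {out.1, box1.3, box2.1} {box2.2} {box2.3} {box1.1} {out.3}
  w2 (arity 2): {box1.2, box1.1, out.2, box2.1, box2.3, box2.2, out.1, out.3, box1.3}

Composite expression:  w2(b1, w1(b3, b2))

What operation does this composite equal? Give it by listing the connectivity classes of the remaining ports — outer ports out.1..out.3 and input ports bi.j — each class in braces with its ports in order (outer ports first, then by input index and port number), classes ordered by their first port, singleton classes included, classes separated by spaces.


{out.1, out.2, out.3, b1.1, b1.2, b1.3, b2.1, b3.2, b3.3} {b2.2} {b2.3} {b3.1}

After gluing at w2, chains via deleted ports link the b-ports.
composing w1 on (b3, b2), with out.j its own outer ports: {out.1, b2.1, b3.3} {out.2, b3.2} {out.3} {b2.2} {b2.3} {b3.1}
composing w2 on (b1, b3, b2), with out.j its own outer ports: {out.1, out.2, out.3, b1.1, b1.2, b1.3, b2.1, b3.2, b3.3} {b2.2} {b2.3} {b3.1}


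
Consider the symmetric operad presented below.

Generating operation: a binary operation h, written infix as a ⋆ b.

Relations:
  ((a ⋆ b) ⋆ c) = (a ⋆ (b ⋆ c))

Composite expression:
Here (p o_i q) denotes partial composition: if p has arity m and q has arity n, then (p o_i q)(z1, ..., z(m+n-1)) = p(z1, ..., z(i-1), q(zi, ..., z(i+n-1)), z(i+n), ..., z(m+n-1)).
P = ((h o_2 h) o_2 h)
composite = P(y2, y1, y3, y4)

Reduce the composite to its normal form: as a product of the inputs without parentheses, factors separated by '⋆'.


y2 ⋆ y1 ⋆ y3 ⋆ y4

All parenthesizations of h agree; list the y-inputs left to right.
(y1 ⋆ y3) linearizes to y1 ⋆ y3
((y1 ⋆ y3) ⋆ y4) linearizes to y1 ⋆ y3 ⋆ y4
(y2 ⋆ ((y1 ⋆ y3) ⋆ y4)) linearizes to y2 ⋆ y1 ⋆ y3 ⋆ y4


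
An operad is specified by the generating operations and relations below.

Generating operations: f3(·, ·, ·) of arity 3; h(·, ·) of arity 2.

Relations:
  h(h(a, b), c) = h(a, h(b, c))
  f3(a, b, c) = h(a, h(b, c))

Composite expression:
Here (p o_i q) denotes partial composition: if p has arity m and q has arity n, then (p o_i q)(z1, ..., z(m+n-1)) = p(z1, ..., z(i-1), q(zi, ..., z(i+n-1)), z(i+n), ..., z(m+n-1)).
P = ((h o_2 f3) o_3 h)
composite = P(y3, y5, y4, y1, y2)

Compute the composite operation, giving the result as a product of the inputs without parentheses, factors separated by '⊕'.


y3 ⊕ y5 ⊕ y4 ⊕ y1 ⊕ y2

Associativity of h dissolves the nesting; only the y-input order survives.
h(y4, y1) unparenthesizes to y4 ⊕ y1
f3(y5, h(y4, y1), y2) unparenthesizes to y5 ⊕ y4 ⊕ y1 ⊕ y2
h(y3, f3(y5, h(y4, y1), y2)) unparenthesizes to y3 ⊕ y5 ⊕ y4 ⊕ y1 ⊕ y2


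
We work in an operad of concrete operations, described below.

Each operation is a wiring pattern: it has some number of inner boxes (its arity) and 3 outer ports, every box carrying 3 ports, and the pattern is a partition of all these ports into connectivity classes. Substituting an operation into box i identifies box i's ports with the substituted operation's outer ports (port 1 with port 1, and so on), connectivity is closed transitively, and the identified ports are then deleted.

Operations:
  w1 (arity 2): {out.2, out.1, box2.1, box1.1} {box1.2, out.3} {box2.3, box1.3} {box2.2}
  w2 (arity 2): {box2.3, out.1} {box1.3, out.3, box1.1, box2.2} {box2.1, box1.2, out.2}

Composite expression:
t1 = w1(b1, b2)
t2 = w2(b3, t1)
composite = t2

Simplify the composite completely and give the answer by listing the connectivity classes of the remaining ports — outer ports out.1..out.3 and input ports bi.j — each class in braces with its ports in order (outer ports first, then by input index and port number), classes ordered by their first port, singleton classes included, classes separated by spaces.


Treat the ports identified at w2 as solder joints: merge, then drop.
w1 over (b1, b2) gives {out.1, out.2, b1.1, b2.1} {out.3, b1.2} {b1.3, b2.3} {b2.2}, out.j being that stage's outer ports
w2 over (b3, b1, b2) gives {out.1, b1.2} {out.2, out.3, b1.1, b2.1, b3.1, b3.2, b3.3} {b1.3, b2.3} {b2.2}, out.j being that stage's outer ports

{out.1, b1.2} {out.2, out.3, b1.1, b2.1, b3.1, b3.2, b3.3} {b1.3, b2.3} {b2.2}


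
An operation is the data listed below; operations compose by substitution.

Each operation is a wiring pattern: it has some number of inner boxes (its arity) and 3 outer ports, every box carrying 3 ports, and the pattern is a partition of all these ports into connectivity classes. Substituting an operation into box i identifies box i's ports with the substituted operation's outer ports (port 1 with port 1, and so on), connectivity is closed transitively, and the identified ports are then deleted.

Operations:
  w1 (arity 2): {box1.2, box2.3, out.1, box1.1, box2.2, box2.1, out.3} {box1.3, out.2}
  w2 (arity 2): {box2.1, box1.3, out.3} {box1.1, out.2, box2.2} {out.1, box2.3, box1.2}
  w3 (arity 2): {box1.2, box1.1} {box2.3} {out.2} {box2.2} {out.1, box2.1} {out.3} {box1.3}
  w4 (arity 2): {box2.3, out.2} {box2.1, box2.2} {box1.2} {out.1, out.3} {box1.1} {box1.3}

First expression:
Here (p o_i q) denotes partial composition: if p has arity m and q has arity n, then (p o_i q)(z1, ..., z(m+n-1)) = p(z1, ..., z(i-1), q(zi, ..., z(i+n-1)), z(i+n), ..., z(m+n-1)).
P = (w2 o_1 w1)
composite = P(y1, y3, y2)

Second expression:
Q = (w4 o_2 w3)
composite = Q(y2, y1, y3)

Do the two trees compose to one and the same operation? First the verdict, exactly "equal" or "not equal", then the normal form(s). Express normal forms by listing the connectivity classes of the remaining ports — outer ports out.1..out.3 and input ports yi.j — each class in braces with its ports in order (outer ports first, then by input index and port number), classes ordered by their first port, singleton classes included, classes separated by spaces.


not equal; the first gives {out.1, y1.3, y2.3} {out.2, out.3, y1.1, y1.2, y2.1, y2.2, y3.1, y3.2, y3.3} and the second {out.1, out.3} {out.2} {y1.1, y1.2} {y1.3} {y2.1} {y2.2} {y2.3} {y3.1} {y3.2} {y3.3}


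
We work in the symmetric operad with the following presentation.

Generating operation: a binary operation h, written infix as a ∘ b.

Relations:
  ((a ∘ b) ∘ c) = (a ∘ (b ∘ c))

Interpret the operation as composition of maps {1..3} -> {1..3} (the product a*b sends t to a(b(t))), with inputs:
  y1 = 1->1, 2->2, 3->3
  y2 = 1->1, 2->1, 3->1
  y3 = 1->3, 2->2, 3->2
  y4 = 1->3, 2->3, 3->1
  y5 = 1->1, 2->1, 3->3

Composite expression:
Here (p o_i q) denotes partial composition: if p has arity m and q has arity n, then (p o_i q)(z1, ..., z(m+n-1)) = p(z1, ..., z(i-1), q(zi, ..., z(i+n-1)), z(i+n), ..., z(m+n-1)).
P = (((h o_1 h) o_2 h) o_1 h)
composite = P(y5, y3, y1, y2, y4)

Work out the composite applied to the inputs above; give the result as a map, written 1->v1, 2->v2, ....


1->3, 2->3, 3->3

(y5 ∘ y3) = 1->3, 2->1, 3->1
(y1 ∘ y2) = 1->1, 2->1, 3->1
((y5 ∘ y3) ∘ (y1 ∘ y2)) = 1->3, 2->3, 3->3
(((y5 ∘ y3) ∘ (y1 ∘ y2)) ∘ y4) = 1->3, 2->3, 3->3


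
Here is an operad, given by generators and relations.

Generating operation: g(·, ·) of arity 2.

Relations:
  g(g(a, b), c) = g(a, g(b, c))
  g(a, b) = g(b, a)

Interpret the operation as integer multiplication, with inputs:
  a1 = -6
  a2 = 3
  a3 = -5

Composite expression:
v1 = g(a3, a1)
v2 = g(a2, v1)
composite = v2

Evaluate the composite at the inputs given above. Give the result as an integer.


g(a3, a1) = 30
g(a2, g(a3, a1)) = 90

90


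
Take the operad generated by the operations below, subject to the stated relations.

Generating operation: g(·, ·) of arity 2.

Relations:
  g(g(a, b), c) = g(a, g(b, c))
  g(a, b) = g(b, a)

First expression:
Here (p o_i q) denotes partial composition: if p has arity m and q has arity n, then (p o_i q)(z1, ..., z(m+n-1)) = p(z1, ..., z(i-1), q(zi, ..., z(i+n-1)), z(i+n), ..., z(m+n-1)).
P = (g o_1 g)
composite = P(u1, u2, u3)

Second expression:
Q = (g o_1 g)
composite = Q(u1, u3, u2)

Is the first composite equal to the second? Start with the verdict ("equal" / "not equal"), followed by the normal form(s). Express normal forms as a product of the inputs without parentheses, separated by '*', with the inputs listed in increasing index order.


equal; the common form is u1 * u2 * u3

Reducing the first expression gives u1 * u2 * u3
Reducing the second expression gives u1 * u2 * u3
Same normal form: equal.


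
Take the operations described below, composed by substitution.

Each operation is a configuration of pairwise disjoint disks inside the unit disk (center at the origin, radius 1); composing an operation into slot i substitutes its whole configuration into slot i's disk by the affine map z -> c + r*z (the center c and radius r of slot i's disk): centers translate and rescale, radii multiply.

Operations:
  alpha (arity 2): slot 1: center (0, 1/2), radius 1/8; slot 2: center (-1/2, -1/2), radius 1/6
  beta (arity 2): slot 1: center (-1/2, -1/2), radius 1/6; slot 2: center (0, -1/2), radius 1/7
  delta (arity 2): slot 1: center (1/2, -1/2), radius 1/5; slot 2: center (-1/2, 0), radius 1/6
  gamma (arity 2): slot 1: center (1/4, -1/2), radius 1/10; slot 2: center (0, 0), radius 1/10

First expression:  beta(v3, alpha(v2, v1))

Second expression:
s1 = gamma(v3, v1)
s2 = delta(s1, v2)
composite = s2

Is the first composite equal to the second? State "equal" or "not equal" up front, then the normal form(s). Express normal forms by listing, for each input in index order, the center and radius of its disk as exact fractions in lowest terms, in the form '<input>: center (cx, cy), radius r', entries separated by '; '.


not equal; the first gives v1: center (-1/14, -4/7), radius 1/42; v2: center (0, -3/7), radius 1/56; v3: center (-1/2, -1/2), radius 1/6 and the second v1: center (1/2, -1/2), radius 1/50; v2: center (-1/2, 0), radius 1/6; v3: center (11/20, -3/5), radius 1/50

In normal form, the first expression is v1: center (-1/14, -4/7), radius 1/42; v2: center (0, -3/7), radius 1/56; v3: center (-1/2, -1/2), radius 1/6
In normal form, the second expression is v1: center (1/2, -1/2), radius 1/50; v2: center (-1/2, 0), radius 1/6; v3: center (11/20, -3/5), radius 1/50
The normal forms differ: not equal.


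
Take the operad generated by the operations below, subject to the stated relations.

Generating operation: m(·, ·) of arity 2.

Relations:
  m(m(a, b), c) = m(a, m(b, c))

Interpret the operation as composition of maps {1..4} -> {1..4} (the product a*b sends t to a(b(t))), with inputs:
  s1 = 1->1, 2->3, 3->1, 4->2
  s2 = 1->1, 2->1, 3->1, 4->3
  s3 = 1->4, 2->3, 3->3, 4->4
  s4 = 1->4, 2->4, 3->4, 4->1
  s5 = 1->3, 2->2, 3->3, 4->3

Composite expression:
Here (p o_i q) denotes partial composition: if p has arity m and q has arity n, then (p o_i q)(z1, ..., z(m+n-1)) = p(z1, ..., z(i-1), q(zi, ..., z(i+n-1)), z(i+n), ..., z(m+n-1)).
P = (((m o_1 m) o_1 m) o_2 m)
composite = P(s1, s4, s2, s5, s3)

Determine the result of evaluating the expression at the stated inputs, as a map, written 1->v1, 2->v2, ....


m(s4, s2) = 1->4, 2->4, 3->4, 4->4
m(s1, m(s4, s2)) = 1->2, 2->2, 3->2, 4->2
m(m(s1, m(s4, s2)), s5) = 1->2, 2->2, 3->2, 4->2
m(m(m(s1, m(s4, s2)), s5), s3) = 1->2, 2->2, 3->2, 4->2

1->2, 2->2, 3->2, 4->2


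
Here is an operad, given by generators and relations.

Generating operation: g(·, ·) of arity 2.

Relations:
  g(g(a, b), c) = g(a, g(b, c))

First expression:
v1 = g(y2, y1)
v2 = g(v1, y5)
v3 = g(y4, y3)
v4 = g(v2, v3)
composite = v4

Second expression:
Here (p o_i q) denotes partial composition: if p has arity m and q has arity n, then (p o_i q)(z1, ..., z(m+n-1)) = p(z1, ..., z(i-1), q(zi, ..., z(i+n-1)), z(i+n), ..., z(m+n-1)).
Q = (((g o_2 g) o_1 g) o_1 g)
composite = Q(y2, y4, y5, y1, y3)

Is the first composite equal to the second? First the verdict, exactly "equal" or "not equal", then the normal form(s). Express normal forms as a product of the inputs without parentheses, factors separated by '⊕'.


not equal — first y2 ⊕ y1 ⊕ y5 ⊕ y4 ⊕ y3, second y2 ⊕ y4 ⊕ y5 ⊕ y1 ⊕ y3


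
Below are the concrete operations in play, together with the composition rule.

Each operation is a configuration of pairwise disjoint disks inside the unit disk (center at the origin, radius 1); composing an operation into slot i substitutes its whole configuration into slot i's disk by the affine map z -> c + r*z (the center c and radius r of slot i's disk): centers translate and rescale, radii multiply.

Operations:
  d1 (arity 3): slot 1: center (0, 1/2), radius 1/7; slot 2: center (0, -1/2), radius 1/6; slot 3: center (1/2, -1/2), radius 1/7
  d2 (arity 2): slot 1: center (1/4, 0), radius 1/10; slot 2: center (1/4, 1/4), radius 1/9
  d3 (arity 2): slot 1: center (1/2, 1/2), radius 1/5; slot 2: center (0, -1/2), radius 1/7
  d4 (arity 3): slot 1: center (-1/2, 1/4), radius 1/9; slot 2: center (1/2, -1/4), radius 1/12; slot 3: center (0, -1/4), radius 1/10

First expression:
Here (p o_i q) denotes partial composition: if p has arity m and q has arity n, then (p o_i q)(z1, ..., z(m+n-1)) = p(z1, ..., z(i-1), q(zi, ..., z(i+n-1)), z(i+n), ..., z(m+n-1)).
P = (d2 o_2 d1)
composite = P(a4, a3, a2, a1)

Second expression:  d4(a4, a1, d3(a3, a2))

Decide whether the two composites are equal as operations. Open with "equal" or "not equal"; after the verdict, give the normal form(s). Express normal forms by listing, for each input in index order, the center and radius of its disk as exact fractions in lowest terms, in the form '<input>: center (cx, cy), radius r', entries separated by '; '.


In normal form, the first expression is a1: center (11/36, 7/36), radius 1/63; a2: center (1/4, 7/36), radius 1/54; a3: center (1/4, 11/36), radius 1/63; a4: center (1/4, 0), radius 1/10
In normal form, the second expression is a1: center (1/2, -1/4), radius 1/12; a2: center (0, -3/10), radius 1/70; a3: center (1/20, -1/5), radius 1/50; a4: center (-1/2, 1/4), radius 1/9
The normal forms differ: not equal.

not equal — first a1: center (11/36, 7/36), radius 1/63; a2: center (1/4, 7/36), radius 1/54; a3: center (1/4, 11/36), radius 1/63; a4: center (1/4, 0), radius 1/10, second a1: center (1/2, -1/4), radius 1/12; a2: center (0, -3/10), radius 1/70; a3: center (1/20, -1/5), radius 1/50; a4: center (-1/2, 1/4), radius 1/9


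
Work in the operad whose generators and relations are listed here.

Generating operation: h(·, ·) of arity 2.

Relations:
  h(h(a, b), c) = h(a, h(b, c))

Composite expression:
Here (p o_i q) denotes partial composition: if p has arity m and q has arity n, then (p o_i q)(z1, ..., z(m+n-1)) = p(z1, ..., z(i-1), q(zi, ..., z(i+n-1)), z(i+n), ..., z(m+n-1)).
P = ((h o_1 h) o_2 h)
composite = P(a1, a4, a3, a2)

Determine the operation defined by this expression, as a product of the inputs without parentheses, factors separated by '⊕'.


a1 ⊕ a4 ⊕ a3 ⊕ a2

Under associativity of h, the answer is the a's in reading order.
h(a4, a3) collapses to a4 ⊕ a3
h(a1, h(a4, a3)) collapses to a1 ⊕ a4 ⊕ a3
h(h(a1, h(a4, a3)), a2) collapses to a1 ⊕ a4 ⊕ a3 ⊕ a2


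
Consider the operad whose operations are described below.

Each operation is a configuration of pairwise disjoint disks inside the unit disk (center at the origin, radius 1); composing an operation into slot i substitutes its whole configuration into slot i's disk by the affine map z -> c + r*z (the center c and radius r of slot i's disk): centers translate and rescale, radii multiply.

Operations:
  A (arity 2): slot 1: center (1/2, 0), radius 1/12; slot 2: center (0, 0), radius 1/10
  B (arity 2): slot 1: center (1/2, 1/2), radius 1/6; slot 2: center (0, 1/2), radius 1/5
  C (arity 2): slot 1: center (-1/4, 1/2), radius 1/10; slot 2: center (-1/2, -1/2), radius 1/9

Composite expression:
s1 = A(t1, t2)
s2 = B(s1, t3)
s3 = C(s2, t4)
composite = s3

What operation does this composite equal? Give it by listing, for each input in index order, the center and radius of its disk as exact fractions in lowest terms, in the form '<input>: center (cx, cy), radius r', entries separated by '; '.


Nesting under C composes maps z -> c + r*z down each t-path.
input t1: applying the 3 nested substitutions gives center (-23/120, 11/20), radius 1/720
input t2: applying the 3 nested substitutions gives center (-1/5, 11/20), radius 1/600
input t3: applying the 2 nested substitutions gives center (-1/4, 11/20), radius 1/50
input t4: applying the 1 nested substitution gives center (-1/2, -1/2), radius 1/9

t1: center (-23/120, 11/20), radius 1/720; t2: center (-1/5, 11/20), radius 1/600; t3: center (-1/4, 11/20), radius 1/50; t4: center (-1/2, -1/2), radius 1/9


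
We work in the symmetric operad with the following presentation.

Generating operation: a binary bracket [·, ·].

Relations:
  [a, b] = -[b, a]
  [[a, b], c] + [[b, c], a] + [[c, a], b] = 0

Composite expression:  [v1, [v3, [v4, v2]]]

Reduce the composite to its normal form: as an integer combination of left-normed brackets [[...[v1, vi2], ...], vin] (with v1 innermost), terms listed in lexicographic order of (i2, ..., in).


Skip Jacobi rewriting: expand, keep v1-initial words, read off terms.
Composite bracket: [v1, [v3, [v4, v2]]]
The bracket unfolds into 8 signed words via [a, b] = ab - ba (2^3 = 8).
Keep just the words that open with v1:
  from v1v2v4v3, sign +1: term +[[[v1, v2], v4], v3]
  from v1v3v2v4, sign -1: term -[[[v1, v3], v2], v4]
  from v1v3v4v2, sign +1: term +[[[v1, v3], v4], v2]
  from v1v4v2v3, sign -1: term -[[[v1, v4], v2], v3]

[[[v1, v2], v4], v3] - [[[v1, v3], v2], v4] + [[[v1, v3], v4], v2] - [[[v1, v4], v2], v3]


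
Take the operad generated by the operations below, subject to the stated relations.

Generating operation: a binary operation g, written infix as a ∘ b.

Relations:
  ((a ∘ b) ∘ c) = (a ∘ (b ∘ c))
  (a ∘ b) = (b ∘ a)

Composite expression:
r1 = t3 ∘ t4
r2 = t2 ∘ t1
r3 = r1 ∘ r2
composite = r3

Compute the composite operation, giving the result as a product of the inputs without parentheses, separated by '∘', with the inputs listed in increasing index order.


With g associative and commutative, the t-input set is all that matters.
(t3 ∘ t4) flattens to t3 ∘ t4
(t2 ∘ t1) flattens to t2 ∘ t1
((t3 ∘ t4) ∘ (t2 ∘ t1)) flattens to t3 ∘ t4 ∘ t2 ∘ t1
putting the inputs in ascending order: t1 ∘ t2 ∘ t3 ∘ t4

t1 ∘ t2 ∘ t3 ∘ t4
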